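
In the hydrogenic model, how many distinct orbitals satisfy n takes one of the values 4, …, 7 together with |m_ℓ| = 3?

Go shell by shell, enumerating (ℓ, m_ℓ) with |m_ℓ| = 3:
n=4 → 2; n=5 → 4; n=6 → 6; n=7 → 8.
Total orbitals: 2 + 4 + 6 + 8 = 20.

20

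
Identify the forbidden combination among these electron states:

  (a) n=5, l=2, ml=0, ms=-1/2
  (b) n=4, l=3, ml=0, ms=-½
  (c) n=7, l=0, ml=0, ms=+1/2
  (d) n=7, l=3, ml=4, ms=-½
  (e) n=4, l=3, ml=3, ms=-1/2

(d) has |ml| = 4 > l = 3, violating −l ≤ ml ≤ l.
The remaining sets (a), (b), (c), (e) satisfy all four rules.

(d)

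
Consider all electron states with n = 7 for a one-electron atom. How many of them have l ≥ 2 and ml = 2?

10

Go through l = 0, …, 6 (the values permitted for n = 7).
Contributions: l=2 → 1; l=3 → 1; l=4 → 1; l=5 → 1; l=6 → 1.
Orbitals: 1 + 1 + 1 + 1 + 1 = 5. Each orbital carries two spin states, so 5 × 2 = 10 states.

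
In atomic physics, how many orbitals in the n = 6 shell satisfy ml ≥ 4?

With n = 6 the allowed l are 0, 1, …, 5.
Contributions: l=4 → 1; l=5 → 2.
Total orbitals: 1 + 2 = 3.

3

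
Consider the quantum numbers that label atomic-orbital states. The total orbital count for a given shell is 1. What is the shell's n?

n = 1

n² = 1 ⇒ n = 1.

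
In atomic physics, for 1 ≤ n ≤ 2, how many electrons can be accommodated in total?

10

Total orbitals = 1² + 2² = 5. Doubling for spin gives 10 electrons.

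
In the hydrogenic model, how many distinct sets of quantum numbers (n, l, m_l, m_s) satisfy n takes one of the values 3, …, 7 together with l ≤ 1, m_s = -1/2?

Count contributing orbitals for each principal shell:
n=3 → 4; n=4 → 4; n=5 → 4; n=6 → 4; n=7 → 4.
Orbitals: 4 + 4 + 4 + 4 + 4 = 20. With m_s fixed to -1/2 there is one state per orbital, so 20 states.

20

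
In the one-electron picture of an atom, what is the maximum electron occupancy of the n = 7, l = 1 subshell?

A subshell with l = 1 has 2l+1 = 3 orbitals, each holding 2 electrons (spin ±1/2), so 3 × 2 = 6.

6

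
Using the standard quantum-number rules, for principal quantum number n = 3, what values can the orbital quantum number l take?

l is an integer with 0 ≤ l ≤ n−1, so for n = 3: l = 0, 1, 2.

0, 1, 2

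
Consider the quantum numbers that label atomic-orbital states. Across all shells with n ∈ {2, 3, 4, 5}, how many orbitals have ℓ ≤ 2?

31

Count contributing orbitals for each principal shell:
n=2 → 4; n=3 → 9; n=4 → 9; n=5 → 9.
Total orbitals: 4 + 9 + 9 + 9 = 31.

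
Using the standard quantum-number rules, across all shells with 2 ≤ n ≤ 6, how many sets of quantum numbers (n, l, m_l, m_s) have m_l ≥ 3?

20

Go shell by shell, enumerating (l, m_l) with m_l ≥ 3:
n=4 → 1; n=5 → 3; n=6 → 6.
Orbitals: 1 + 3 + 6 = 10. Including both spin states (m_s = ±1/2) gives 2 × 10 = 20 states.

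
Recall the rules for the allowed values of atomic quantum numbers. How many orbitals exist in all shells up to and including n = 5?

55

Total orbitals = 1² + 2² + 3² + 4² + 5² = 55.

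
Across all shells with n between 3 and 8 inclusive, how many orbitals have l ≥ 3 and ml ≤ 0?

Go shell by shell, enumerating (l, ml) with l ≥ 3 and ml ≤ 0:
n=4 → 4; n=5 → 9; n=6 → 15; n=7 → 22; n=8 → 30.
Total orbitals: 4 + 9 + 15 + 22 + 30 = 80.

80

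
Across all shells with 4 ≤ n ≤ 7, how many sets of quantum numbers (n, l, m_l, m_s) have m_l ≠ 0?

208

Per-shell orbital counts meeting the constraint:
n=4 → 12; n=5 → 20; n=6 → 30; n=7 → 42.
Orbitals: 12 + 20 + 30 + 42 = 104. Including both spin states (m_s = ±1/2) gives 2 × 104 = 208 states.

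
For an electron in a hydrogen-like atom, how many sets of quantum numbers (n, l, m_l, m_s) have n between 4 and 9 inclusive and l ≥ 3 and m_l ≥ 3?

For each n in the range, tally the orbitals obeying l ≥ 3 and m_l ≥ 3:
n=4 → 1; n=5 → 3; n=6 → 6; n=7 → 10; n=8 → 15; n=9 → 21.
Orbitals: 1 + 3 + 6 + 10 + 15 + 21 = 56. Including both spin states (m_s = ±1/2) gives 2 × 56 = 112 states.

112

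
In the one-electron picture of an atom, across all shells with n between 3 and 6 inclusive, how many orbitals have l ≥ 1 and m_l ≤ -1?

34

Count contributing orbitals for each principal shell:
n=3 → 3; n=4 → 6; n=5 → 10; n=6 → 15.
Total orbitals: 3 + 6 + 10 + 15 = 34.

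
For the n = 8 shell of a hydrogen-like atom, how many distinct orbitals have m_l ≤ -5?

6

The n = 8 shell has l = 0 through 7; check each.
The (l, m_l) pairs meeting m_l ≤ -5 give: l=5 → 1; l=6 → 2; l=7 → 3.
Total orbitals: 1 + 2 + 3 = 6.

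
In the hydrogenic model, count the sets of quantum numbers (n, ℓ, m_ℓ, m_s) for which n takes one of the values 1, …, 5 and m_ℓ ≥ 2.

20

Treat each shell separately and count matching orbitals:
n=3 → 1; n=4 → 3; n=5 → 6.
Orbitals: 1 + 3 + 6 = 10. Including both spin states (m_s = ±1/2) gives 2 × 10 = 20 states.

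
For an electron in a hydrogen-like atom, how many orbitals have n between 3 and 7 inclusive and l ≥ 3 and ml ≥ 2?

Per-shell orbital counts meeting the constraint:
n=4 → 2; n=5 → 5; n=6 → 9; n=7 → 14.
Total orbitals: 2 + 5 + 9 + 14 = 30.

30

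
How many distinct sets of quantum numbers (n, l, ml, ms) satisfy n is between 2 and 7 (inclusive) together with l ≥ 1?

266

Work shell by shell — for each n, count the (l, ml) pairs that satisfy l ≥ 1:
n=2 → 3; n=3 → 8; n=4 → 15; n=5 → 24; n=6 → 35; n=7 → 48.
Orbitals: 3 + 8 + 15 + 24 + 35 + 48 = 133. Including both spin states (ms = ±1/2) gives 2 × 133 = 266 states.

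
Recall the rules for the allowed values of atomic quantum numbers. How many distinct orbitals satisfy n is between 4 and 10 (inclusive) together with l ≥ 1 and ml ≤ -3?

84

Work shell by shell — for each n, count the (l, ml) pairs that satisfy l ≥ 1 and ml ≤ -3:
n=4 → 1; n=5 → 3; n=6 → 6; n=7 → 10; n=8 → 15; n=9 → 21; n=10 → 28.
Total orbitals: 1 + 3 + 6 + 10 + 15 + 21 + 28 = 84.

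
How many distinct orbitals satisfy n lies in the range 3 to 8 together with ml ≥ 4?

Go shell by shell, enumerating (l, ml) with ml ≥ 4:
n=5 → 1; n=6 → 3; n=7 → 6; n=8 → 10.
Total orbitals: 1 + 3 + 6 + 10 = 20.

20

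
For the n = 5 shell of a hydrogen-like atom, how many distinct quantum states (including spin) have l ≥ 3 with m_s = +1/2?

For n = 5, l ranges over 0 … 4.
The (l, m_l) pairs meeting l ≥ 3 give: l=3 → 7; l=4 → 9.
Orbitals: 7 + 9 = 16. With m_s fixed to a single value there is one state per orbital, giving 16 states.

16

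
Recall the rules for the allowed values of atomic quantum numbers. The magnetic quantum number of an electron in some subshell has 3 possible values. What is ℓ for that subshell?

ℓ = 1 (p)

m_ℓ ranges over 2ℓ+1 integers, so 2ℓ+1 = 3 ⇒ ℓ = 1.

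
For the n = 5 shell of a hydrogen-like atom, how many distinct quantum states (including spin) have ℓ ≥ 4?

With n = 5 the allowed ℓ are 0, 1, …, 4.
Contributions: ℓ=4 → 9.
Orbitals: 9. Each orbital carries two spin states, so 9 × 2 = 18 states.

18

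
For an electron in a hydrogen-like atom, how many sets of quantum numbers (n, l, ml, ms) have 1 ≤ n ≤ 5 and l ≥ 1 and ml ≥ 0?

Per-shell orbital counts meeting the constraint:
n=2 → 2; n=3 → 5; n=4 → 9; n=5 → 14.
Orbitals: 2 + 5 + 9 + 14 = 30. Including both spin states (ms = ±1/2) gives 2 × 30 = 60 states.

60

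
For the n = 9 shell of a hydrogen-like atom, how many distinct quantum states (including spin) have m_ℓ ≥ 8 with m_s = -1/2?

Per ℓ-value: ℓ=8 → 1.
Orbitals: 1. With m_s fixed to a single value there is one state per orbital, giving 1 state.

1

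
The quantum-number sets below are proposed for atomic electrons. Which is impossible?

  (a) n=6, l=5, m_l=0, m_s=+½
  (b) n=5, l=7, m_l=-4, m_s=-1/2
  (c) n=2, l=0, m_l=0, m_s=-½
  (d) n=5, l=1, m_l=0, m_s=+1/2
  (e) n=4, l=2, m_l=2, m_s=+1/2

(b) has l = 7 ≥ n = 5, violating 0 ≤ l ≤ n−1.
The remaining sets (a), (c), (d), (e) satisfy all four rules.

(b)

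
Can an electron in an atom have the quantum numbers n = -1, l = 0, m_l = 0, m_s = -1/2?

No

The principal quantum number must be a positive integer (n ≥ 1), but here n = -1.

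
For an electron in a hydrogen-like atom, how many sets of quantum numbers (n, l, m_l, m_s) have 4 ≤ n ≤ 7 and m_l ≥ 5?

8

Go shell by shell, enumerating (l, m_l) with m_l ≥ 5:
n=6 → 1; n=7 → 3.
Orbitals: 1 + 3 = 4. Including both spin states (m_s = ±1/2) gives 2 × 4 = 8 states.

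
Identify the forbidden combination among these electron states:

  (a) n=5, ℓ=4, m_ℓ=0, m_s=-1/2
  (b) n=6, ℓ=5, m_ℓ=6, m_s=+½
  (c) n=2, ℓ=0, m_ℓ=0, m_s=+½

(b) has |m_ℓ| = 6 > ℓ = 5, violating −ℓ ≤ m_ℓ ≤ ℓ.
The remaining sets (a), (c) satisfy all four rules.

(b)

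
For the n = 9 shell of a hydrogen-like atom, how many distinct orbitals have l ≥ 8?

Orbitals with l ≥ 8, by l: l=8 → 17.
Total orbitals: 17.

17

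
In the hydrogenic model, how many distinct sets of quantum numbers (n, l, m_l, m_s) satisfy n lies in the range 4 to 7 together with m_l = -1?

36

Work shell by shell — for each n, count the (l, m_l) pairs that satisfy m_l = -1:
n=4 → 3; n=5 → 4; n=6 → 5; n=7 → 6.
Orbitals: 3 + 4 + 5 + 6 = 18. Including both spin states (m_s = ±1/2) gives 2 × 18 = 36 states.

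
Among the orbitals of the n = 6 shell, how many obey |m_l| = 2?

Per l-value: l=2 → 2; l=3 → 2; l=4 → 2; l=5 → 2.
Total orbitals: 2 + 2 + 2 + 2 = 8.

8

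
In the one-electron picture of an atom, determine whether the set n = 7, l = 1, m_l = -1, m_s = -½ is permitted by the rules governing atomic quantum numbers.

n = 7 is a positive integer. l = 1 satisfies 0 ≤ l ≤ n−1 = 6. m_l = -1 lies in the range −l … +l (here −1 … 1). m_s = -1/2 is one of ±1/2.
All four constraints are satisfied.

Yes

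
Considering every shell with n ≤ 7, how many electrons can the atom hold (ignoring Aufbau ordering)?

Total orbitals = 1² + 2² + 3² + 4² + 5² + 6² + 7² = 140. Doubling for spin gives 280 electrons.

280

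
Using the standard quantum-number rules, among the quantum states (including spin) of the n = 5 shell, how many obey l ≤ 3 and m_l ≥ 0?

Orbitals with l ≤ 3 and m_l ≥ 0, by l: l=0 → 1; l=1 → 2; l=2 → 3; l=3 → 4.
Orbitals: 1 + 2 + 3 + 4 = 10. Each orbital carries two spin states, so 10 × 2 = 20 states.

20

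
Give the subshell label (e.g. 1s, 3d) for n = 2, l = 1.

l = 1 corresponds to the letter 'p', so the subshell is 2p.

2p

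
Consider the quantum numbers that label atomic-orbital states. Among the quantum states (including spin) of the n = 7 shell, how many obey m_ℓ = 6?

2

Contributions: ℓ=6 → 1.
Orbitals: 1. Each orbital carries two spin states, so 1 × 2 = 2 states.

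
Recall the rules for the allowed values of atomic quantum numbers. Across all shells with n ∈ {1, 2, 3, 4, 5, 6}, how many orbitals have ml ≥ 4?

For each n in the range, tally the orbitals obeying ml ≥ 4:
n=5 → 1; n=6 → 3.
Total orbitals: 1 + 3 = 4.

4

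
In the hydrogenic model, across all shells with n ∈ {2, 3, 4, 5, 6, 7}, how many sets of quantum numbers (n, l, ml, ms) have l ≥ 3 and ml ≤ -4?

Treat each shell separately and count matching orbitals:
n=5 → 1; n=6 → 3; n=7 → 6.
Orbitals: 1 + 3 + 6 = 10. Including both spin states (ms = ±1/2) gives 2 × 10 = 20 states.

20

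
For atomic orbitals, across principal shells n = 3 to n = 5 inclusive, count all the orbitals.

Shell n has n² orbitals: 3²=9 + 4²=16 + 5²=25 = 50 orbitals.

50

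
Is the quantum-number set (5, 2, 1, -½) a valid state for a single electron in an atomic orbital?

n = 5 is a positive integer. l = 2 satisfies 0 ≤ l ≤ n−1 = 4. ml = 1 lies in the range −l … +l (here −2 … 2). ms = -1/2 is one of ±1/2.
All four constraints are satisfied.

Valid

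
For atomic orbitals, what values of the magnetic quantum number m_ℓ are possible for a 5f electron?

-3, -2, -1, 0, 1, 2, 3

The 5f subshell has ℓ = 3, and m_ℓ takes every integer from −ℓ to +ℓ. With ℓ = 3 that gives the 7 values -3, -2, -1, 0, 1, 2, 3.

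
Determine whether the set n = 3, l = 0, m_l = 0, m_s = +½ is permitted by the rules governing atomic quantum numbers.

Yes

n = 3 is a positive integer. l = 0 satisfies 0 ≤ l ≤ n−1 = 2. m_l = 0 lies in the range −l … +l (here 0). m_s = +1/2 is one of ±1/2.
All four constraints are satisfied.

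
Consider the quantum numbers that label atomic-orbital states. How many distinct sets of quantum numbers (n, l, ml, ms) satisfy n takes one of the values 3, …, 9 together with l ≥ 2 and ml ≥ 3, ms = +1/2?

56

Per-shell orbital counts meeting the constraint:
n=4 → 1; n=5 → 3; n=6 → 6; n=7 → 10; n=8 → 15; n=9 → 21.
Orbitals: 1 + 3 + 6 + 10 + 15 + 21 = 56. With ms fixed to +1/2 there is one state per orbital, so 56 states.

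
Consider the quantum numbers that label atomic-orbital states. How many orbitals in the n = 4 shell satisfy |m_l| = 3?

2

The (l, m_l) pairs meeting |m_l| = 3 give: l=3 → 2.
Total orbitals: 2.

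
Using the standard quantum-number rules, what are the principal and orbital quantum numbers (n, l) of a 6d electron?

The leading integer gives n = 6; the letter 'd' means l = 2.

n = 6, l = 2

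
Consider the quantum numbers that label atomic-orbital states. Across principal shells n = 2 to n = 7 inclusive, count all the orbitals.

Shell n has n² orbitals: 2²=4 + 3²=9 + 4²=16 + 5²=25 + 6²=36 + 7²=49 = 139 orbitals.

139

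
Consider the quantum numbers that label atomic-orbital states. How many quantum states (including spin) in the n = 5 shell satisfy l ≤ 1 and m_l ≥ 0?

The (l, m_l) pairs meeting l ≤ 1 and m_l ≥ 0 give: l=0 → 1; l=1 → 2.
Orbitals: 1 + 2 = 3. Each orbital carries two spin states, so 3 × 2 = 6 states.

6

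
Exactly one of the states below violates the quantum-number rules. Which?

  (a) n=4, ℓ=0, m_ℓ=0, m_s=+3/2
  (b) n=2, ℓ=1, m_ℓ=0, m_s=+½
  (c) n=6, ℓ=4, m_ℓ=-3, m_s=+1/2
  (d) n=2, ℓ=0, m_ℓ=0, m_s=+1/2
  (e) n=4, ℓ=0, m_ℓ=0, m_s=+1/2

(a)

(a) has m_s = +3/2, but an electron's spin must be ±1/2.
The remaining sets (b), (c), (d), (e) satisfy all four rules.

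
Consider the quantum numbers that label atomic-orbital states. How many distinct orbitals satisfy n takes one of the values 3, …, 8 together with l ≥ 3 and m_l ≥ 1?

Work shell by shell — for each n, count the (l, m_l) pairs that satisfy l ≥ 3 and m_l ≥ 1:
n=4 → 3; n=5 → 7; n=6 → 12; n=7 → 18; n=8 → 25.
Total orbitals: 3 + 7 + 12 + 18 + 25 = 65.

65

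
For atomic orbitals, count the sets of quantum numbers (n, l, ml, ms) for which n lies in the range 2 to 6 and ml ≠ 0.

Count contributing orbitals for each principal shell:
n=2 → 2; n=3 → 6; n=4 → 12; n=5 → 20; n=6 → 30.
Orbitals: 2 + 6 + 12 + 20 + 30 = 70. Including both spin states (ms = ±1/2) gives 2 × 70 = 140 states.

140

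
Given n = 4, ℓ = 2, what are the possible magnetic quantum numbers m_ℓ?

-2, -1, 0, 1, 2

m_ℓ takes every integer from −ℓ to +ℓ. With ℓ = 2 that gives the 5 values -2, -1, 0, 1, 2.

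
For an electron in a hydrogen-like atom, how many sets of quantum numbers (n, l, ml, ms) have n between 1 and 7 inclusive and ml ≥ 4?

Per-shell orbital counts meeting the constraint:
n=5 → 1; n=6 → 3; n=7 → 6.
Orbitals: 1 + 3 + 6 = 10. Including both spin states (ms = ±1/2) gives 2 × 10 = 20 states.

20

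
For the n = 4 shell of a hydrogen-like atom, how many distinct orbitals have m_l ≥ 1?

6

Go through l = 0, …, 3 (the values permitted for n = 4).
Orbitals with m_l ≥ 1, by l: l=1 → 1; l=2 → 2; l=3 → 3.
Total orbitals: 1 + 2 + 3 = 6.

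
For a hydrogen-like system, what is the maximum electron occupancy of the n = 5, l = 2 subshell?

10

A subshell with l = 2 has 2l+1 = 5 orbitals, each holding 2 electrons (spin ±1/2), so 5 × 2 = 10.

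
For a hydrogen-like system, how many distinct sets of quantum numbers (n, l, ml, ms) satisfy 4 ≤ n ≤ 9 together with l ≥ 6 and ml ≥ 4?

Per-shell orbital counts meeting the constraint:
n=7 → 3; n=8 → 7; n=9 → 12.
Orbitals: 3 + 7 + 12 = 22. Including both spin states (ms = ±1/2) gives 2 × 22 = 44 states.

44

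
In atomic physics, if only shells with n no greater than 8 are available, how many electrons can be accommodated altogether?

Total orbitals = 1² + 2² + 3² + 4² + 5² + 6² + 7² + 8² = 204. Doubling for spin gives 408 electrons.

408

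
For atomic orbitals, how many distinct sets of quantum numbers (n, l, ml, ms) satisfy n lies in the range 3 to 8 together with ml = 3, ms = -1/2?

Per-shell orbital counts meeting the constraint:
n=4 → 1; n=5 → 2; n=6 → 3; n=7 → 4; n=8 → 5.
Orbitals: 1 + 2 + 3 + 4 + 5 = 15. With ms fixed to -1/2 there is one state per orbital, so 15 states.

15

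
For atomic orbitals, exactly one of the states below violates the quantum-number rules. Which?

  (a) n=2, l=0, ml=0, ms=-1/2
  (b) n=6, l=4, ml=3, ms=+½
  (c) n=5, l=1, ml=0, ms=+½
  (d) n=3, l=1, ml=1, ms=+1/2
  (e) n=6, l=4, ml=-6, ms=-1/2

(e) has |ml| = 6 > l = 4, violating −l ≤ ml ≤ l.
The remaining sets (a), (b), (c), (d) satisfy all four rules.

(e)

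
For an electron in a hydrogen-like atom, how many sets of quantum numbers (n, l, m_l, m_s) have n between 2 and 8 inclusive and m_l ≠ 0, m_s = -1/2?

168

Per-shell orbital counts meeting the constraint:
n=2 → 2; n=3 → 6; n=4 → 12; n=5 → 20; n=6 → 30; n=7 → 42; n=8 → 56.
Orbitals: 2 + 6 + 12 + 20 + 30 + 42 + 56 = 168. With m_s fixed to -1/2 there is one state per orbital, so 168 states.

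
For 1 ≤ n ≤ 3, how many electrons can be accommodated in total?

28

Total orbitals = 1² + 2² + 3² = 14. Doubling for spin gives 28 electrons.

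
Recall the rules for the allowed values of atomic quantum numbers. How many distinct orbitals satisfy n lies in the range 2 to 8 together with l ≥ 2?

Per-shell orbital counts meeting the constraint:
n=3 → 5; n=4 → 12; n=5 → 21; n=6 → 32; n=7 → 45; n=8 → 60.
Total orbitals: 5 + 12 + 21 + 32 + 45 + 60 = 175.

175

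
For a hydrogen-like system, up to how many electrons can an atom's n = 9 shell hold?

162

A shell holds 2n² electrons: 2 × 9² = 2 × 81 = 162.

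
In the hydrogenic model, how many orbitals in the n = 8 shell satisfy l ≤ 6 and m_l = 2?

For n = 8, l ranges over 0 … 7.
Per l-value: l=2 → 1; l=3 → 1; l=4 → 1; l=5 → 1; l=6 → 1.
Total orbitals: 1 + 1 + 1 + 1 + 1 = 5.

5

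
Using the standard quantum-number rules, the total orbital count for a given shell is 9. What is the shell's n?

n² = 9 ⇒ n = 3.

n = 3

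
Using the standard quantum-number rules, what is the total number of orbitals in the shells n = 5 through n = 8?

174

Shell n has n² orbitals: 5²=25 + 6²=36 + 7²=49 + 8²=64 = 174 orbitals.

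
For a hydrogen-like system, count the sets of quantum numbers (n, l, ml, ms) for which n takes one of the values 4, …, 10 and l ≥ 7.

196

Treat each shell separately and count matching orbitals:
n=8 → 15; n=9 → 32; n=10 → 51.
Orbitals: 15 + 32 + 51 = 98. Including both spin states (ms = ±1/2) gives 2 × 98 = 196 states.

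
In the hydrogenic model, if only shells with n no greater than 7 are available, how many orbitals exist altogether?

Total orbitals = 1² + 2² + 3² + 4² + 5² + 6² + 7² = 140.

140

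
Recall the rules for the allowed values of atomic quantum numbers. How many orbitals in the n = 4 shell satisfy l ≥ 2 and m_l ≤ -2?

3

The n = 4 shell has l = 0 through 3; check each.
Per l-value: l=2 → 1; l=3 → 2.
Total orbitals: 1 + 2 = 3.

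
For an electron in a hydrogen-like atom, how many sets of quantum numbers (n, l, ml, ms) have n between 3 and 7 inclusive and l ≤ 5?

244

For each n in the range, tally the orbitals obeying l ≤ 5:
n=3 → 9; n=4 → 16; n=5 → 25; n=6 → 36; n=7 → 36.
Orbitals: 9 + 16 + 25 + 36 + 36 = 122. Including both spin states (ms = ±1/2) gives 2 × 122 = 244 states.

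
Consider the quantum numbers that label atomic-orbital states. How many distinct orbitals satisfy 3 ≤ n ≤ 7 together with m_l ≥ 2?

Per-shell orbital counts meeting the constraint:
n=3 → 1; n=4 → 3; n=5 → 6; n=6 → 10; n=7 → 15.
Total orbitals: 1 + 3 + 6 + 10 + 15 = 35.

35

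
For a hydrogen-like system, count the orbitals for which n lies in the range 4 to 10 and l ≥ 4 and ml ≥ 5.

For each n in the range, tally the orbitals obeying l ≥ 4 and ml ≥ 5:
n=6 → 1; n=7 → 3; n=8 → 6; n=9 → 10; n=10 → 15.
Total orbitals: 1 + 3 + 6 + 10 + 15 = 35.

35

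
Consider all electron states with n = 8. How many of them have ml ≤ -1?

56

With n = 8 the allowed l are 0, 1, …, 7.
The (l, ml) pairs meeting ml ≤ -1 give: l=1 → 1; l=2 → 2; l=3 → 3; l=4 → 4; l=5 → 5; l=6 → 6; l=7 → 7.
Orbitals: 1 + 2 + 3 + 4 + 5 + 6 + 7 = 28. Each orbital carries two spin states, so 28 × 2 = 56 states.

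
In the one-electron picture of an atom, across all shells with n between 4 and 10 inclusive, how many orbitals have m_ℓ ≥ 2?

119

Count contributing orbitals for each principal shell:
n=4 → 3; n=5 → 6; n=6 → 10; n=7 → 15; n=8 → 21; n=9 → 28; n=10 → 36.
Total orbitals: 3 + 6 + 10 + 15 + 21 + 28 + 36 = 119.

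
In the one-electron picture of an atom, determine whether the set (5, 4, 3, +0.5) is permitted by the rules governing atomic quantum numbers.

Yes

n = 5 is a positive integer. ℓ = 4 satisfies 0 ≤ ℓ ≤ n−1 = 4. m_ℓ = 3 lies in the range −ℓ … +ℓ (here −4 … 4). m_s = +1/2 is one of ±1/2.
All four constraints are satisfied.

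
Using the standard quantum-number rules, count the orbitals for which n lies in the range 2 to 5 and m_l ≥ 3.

4

Work shell by shell — for each n, count the (l, m_l) pairs that satisfy m_l ≥ 3:
n=4 → 1; n=5 → 3.
Total orbitals: 1 + 3 = 4.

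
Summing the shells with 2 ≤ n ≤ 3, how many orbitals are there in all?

13

Shell n has n² orbitals: 2²=4 + 3²=9 = 13 orbitals.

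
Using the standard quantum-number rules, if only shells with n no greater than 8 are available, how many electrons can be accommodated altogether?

Total orbitals = 1² + 2² + 3² + 4² + 5² + 6² + 7² + 8² = 204. Doubling for spin gives 408 electrons.

408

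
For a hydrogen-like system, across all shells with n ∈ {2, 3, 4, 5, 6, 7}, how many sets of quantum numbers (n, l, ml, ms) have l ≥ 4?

For each n in the range, tally the orbitals obeying l ≥ 4:
n=5 → 9; n=6 → 20; n=7 → 33.
Orbitals: 9 + 20 + 33 = 62. Including both spin states (ms = ±1/2) gives 2 × 62 = 124 states.

124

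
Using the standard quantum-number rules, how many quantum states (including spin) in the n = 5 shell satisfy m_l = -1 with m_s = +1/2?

4

Go through l = 0, …, 4 (the values permitted for n = 5).
Orbitals with m_l = -1, by l: l=1 → 1; l=2 → 1; l=3 → 1; l=4 → 1.
Orbitals: 1 + 1 + 1 + 1 = 4. With m_s fixed to a single value there is one state per orbital, giving 4 states.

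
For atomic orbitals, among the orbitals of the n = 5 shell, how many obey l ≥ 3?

16

For n = 5, l ranges over 0 … 4.
The (l, ml) pairs meeting l ≥ 3 give: l=3 → 7; l=4 → 9.
Total orbitals: 7 + 9 = 16.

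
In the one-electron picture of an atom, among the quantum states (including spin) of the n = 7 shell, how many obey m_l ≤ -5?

Per l-value: l=5 → 1; l=6 → 2.
Orbitals: 1 + 2 = 3. Each orbital carries two spin states, so 3 × 2 = 6 states.

6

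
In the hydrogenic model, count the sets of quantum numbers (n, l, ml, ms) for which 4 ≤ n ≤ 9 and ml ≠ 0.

Treat each shell separately and count matching orbitals:
n=4 → 12; n=5 → 20; n=6 → 30; n=7 → 42; n=8 → 56; n=9 → 72.
Orbitals: 12 + 20 + 30 + 42 + 56 + 72 = 232. Including both spin states (ms = ±1/2) gives 2 × 232 = 464 states.

464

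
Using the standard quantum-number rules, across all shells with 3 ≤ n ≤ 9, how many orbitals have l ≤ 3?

Treat each shell separately and count matching orbitals:
n=3 → 9; n=4 → 16; n=5 → 16; n=6 → 16; n=7 → 16; n=8 → 16; n=9 → 16.
Total orbitals: 9 + 16 + 16 + 16 + 16 + 16 + 16 = 105.

105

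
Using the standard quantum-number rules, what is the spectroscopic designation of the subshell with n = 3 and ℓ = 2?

3d

ℓ = 2 corresponds to the letter 'd', so the subshell is 3d.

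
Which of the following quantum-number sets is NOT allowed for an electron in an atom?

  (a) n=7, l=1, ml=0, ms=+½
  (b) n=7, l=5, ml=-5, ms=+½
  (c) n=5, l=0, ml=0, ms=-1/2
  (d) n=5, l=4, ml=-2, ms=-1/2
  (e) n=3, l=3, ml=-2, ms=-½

(e) has l = 3 ≥ n = 3, violating 0 ≤ l ≤ n−1.
The remaining sets (a), (b), (c), (d) satisfy all four rules.

(e)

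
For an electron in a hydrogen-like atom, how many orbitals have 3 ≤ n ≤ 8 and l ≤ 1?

Work shell by shell — for each n, count the (l, m_l) pairs that satisfy l ≤ 1:
n=3 → 4; n=4 → 4; n=5 → 4; n=6 → 4; n=7 → 4; n=8 → 4.
Total orbitals: 4 + 4 + 4 + 4 + 4 + 4 = 24.

24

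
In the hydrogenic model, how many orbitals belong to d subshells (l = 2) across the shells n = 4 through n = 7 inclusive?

A d subshell (l = 2) exists for every n ≥ 3, so shells n = 4, 5, 6, 7 each contribute one — 4 subshells.
Since each d subshell has 2·2+1 = 5 orbitals, the total is 4 × 5 = 20.

20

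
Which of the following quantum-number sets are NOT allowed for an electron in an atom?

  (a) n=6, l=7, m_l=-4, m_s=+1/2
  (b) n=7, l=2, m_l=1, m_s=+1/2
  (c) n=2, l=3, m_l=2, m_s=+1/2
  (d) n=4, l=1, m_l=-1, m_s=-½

(a) has l = 7 ≥ n = 6, violating 0 ≤ l ≤ n−1.
(c) has l = 3 ≥ n = 2, violating 0 ≤ l ≤ n−1.
The remaining sets (b), (d) satisfy all four rules.

(a) and (c)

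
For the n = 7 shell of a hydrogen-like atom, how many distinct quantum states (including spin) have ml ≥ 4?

12

Contributions: l=4 → 1; l=5 → 2; l=6 → 3.
Orbitals: 1 + 2 + 3 = 6. Each orbital carries two spin states, so 6 × 2 = 12 states.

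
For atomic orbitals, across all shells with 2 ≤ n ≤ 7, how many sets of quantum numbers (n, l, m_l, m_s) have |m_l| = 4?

24

For each n in the range, tally the orbitals obeying |m_l| = 4:
n=5 → 2; n=6 → 4; n=7 → 6.
Orbitals: 2 + 4 + 6 = 12. Including both spin states (m_s = ±1/2) gives 2 × 12 = 24 states.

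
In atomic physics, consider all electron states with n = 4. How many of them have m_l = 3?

2

The n = 4 shell has l = 0 through 3; check each.
Contributions: l=3 → 1.
Orbitals: 1. Each orbital carries two spin states, so 1 × 2 = 2 states.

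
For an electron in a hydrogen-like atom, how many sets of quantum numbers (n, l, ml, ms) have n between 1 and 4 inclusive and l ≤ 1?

26

Work shell by shell — for each n, count the (l, ml) pairs that satisfy l ≤ 1:
n=1 → 1; n=2 → 4; n=3 → 4; n=4 → 4.
Orbitals: 1 + 4 + 4 + 4 = 13. Including both spin states (ms = ±1/2) gives 2 × 13 = 26 states.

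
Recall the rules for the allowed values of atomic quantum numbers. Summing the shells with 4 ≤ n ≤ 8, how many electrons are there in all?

Shell n has n² orbitals: 4²=16 + 5²=25 + 6²=36 + 7²=49 + 8²=64 = 190 orbitals.
Two spin states per orbital: 2 × 190 = 380 electrons.

380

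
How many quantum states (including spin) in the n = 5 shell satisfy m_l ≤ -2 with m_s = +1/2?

The (l, m_l) pairs meeting m_l ≤ -2 give: l=2 → 1; l=3 → 2; l=4 → 3.
Orbitals: 1 + 2 + 3 = 6. With m_s fixed to a single value there is one state per orbital, giving 6 states.

6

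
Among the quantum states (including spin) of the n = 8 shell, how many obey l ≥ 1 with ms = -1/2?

63

Go through l = 0, …, 7 (the values permitted for n = 8).
Orbitals with l ≥ 1, by l: l=1 → 3; l=2 → 5; l=3 → 7; l=4 → 9; l=5 → 11; l=6 → 13; l=7 → 15.
Orbitals: 3 + 5 + 7 + 9 + 11 + 13 + 15 = 63. With ms fixed to a single value there is one state per orbital, giving 63 states.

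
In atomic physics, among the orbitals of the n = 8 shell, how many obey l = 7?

With n = 8 the allowed l are 0, 1, …, 7.
Per l-value: l=7 → 15.
Total orbitals: 15.

15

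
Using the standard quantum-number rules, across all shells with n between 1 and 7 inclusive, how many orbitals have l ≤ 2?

50

For each n in the range, tally the orbitals obeying l ≤ 2:
n=1 → 1; n=2 → 4; n=3 → 9; n=4 → 9; n=5 → 9; n=6 → 9; n=7 → 9.
Total orbitals: 1 + 4 + 9 + 9 + 9 + 9 + 9 = 50.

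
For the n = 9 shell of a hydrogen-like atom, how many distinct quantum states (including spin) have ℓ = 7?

The n = 9 shell has ℓ = 0 through 8; check each.
Per ℓ-value: ℓ=7 → 15.
Orbitals: 15. Each orbital carries two spin states, so 15 × 2 = 30 states.

30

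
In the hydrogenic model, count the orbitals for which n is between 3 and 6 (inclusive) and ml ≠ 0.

68

Go shell by shell, enumerating (l, ml) with ml ≠ 0:
n=3 → 6; n=4 → 12; n=5 → 20; n=6 → 30.
Total orbitals: 6 + 12 + 20 + 30 = 68.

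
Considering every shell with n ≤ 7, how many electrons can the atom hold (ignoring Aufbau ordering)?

Total orbitals = 1² + 2² + 3² + 4² + 5² + 6² + 7² = 140. Doubling for spin gives 280 electrons.

280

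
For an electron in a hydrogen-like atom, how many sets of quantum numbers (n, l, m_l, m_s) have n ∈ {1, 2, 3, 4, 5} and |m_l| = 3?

Work shell by shell — for each n, count the (l, m_l) pairs that satisfy |m_l| = 3:
n=4 → 2; n=5 → 4.
Orbitals: 2 + 4 = 6. Including both spin states (m_s = ±1/2) gives 2 × 6 = 12 states.

12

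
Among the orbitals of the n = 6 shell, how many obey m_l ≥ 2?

For n = 6, l ranges over 0 … 5.
Contributions: l=2 → 1; l=3 → 2; l=4 → 3; l=5 → 4.
Total orbitals: 1 + 2 + 3 + 4 = 10.

10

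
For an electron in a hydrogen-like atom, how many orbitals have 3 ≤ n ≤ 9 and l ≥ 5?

130

Count contributing orbitals for each principal shell:
n=6 → 11; n=7 → 24; n=8 → 39; n=9 → 56.
Total orbitals: 11 + 24 + 39 + 56 = 130.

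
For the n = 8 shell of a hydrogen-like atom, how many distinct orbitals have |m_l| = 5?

Orbitals with |m_l| = 5, by l: l=5 → 2; l=6 → 2; l=7 → 2.
Total orbitals: 2 + 2 + 2 = 6.

6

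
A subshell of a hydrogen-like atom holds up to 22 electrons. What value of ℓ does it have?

2(2ℓ+1) = 22 ⇒ 2ℓ+1 = 11 ⇒ ℓ = 5.

ℓ = 5 (h)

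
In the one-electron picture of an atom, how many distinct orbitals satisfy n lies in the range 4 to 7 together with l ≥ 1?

For each n in the range, tally the orbitals obeying l ≥ 1:
n=4 → 15; n=5 → 24; n=6 → 35; n=7 → 48.
Total orbitals: 15 + 24 + 35 + 48 = 122.

122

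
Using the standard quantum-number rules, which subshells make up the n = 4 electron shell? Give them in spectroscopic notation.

For n = 4, ℓ runs from 0 to 3. In spectroscopic notation ℓ = 0,1,2,… ↔ s,p,d,f,g,h,i, so the subshells are 4s, 4p, 4d, 4f.

4s, 4p, 4d, 4f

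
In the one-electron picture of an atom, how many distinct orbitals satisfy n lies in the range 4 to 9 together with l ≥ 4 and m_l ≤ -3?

Go shell by shell, enumerating (l, m_l) with l ≥ 4 and m_l ≤ -3:
n=5 → 2; n=6 → 5; n=7 → 9; n=8 → 14; n=9 → 20.
Total orbitals: 2 + 5 + 9 + 14 + 20 = 50.

50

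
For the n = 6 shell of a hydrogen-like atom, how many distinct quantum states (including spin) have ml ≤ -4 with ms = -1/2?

3

With n = 6 the allowed l are 0, 1, …, 5.
Orbitals with ml ≤ -4, by l: l=4 → 1; l=5 → 2.
Orbitals: 1 + 2 = 3. With ms fixed to a single value there is one state per orbital, giving 3 states.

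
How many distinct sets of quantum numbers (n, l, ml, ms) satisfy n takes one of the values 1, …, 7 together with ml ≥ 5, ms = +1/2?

4

Work shell by shell — for each n, count the (l, ml) pairs that satisfy ml ≥ 5:
n=6 → 1; n=7 → 3.
Orbitals: 1 + 3 = 4. With ms fixed to +1/2 there is one state per orbital, so 4 states.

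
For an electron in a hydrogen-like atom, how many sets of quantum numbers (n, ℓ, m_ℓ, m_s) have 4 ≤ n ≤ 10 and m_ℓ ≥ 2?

Per-shell orbital counts meeting the constraint:
n=4 → 3; n=5 → 6; n=6 → 10; n=7 → 15; n=8 → 21; n=9 → 28; n=10 → 36.
Orbitals: 3 + 6 + 10 + 15 + 21 + 28 + 36 = 119. Including both spin states (m_s = ±1/2) gives 2 × 119 = 238 states.

238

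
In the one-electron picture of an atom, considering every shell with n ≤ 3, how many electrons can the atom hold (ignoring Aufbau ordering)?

Total orbitals = 1² + 2² + 3² = 14. Doubling for spin gives 28 electrons.

28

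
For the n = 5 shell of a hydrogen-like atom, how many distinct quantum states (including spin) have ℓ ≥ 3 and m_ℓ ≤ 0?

18

Per ℓ-value: ℓ=3 → 4; ℓ=4 → 5.
Orbitals: 4 + 5 = 9. Each orbital carries two spin states, so 9 × 2 = 18 states.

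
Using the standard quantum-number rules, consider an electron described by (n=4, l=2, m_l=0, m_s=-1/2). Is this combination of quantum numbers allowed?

n = 4 is a positive integer. l = 2 satisfies 0 ≤ l ≤ n−1 = 3. m_l = 0 lies in the range −l … +l (here −2 … 2). m_s = -1/2 is one of ±1/2.
All four constraints are satisfied.

Allowed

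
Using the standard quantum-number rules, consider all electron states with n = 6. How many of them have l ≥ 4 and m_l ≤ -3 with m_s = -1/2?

5

Go through l = 0, …, 5 (the values permitted for n = 6).
Orbitals with l ≥ 4 and m_l ≤ -3, by l: l=4 → 2; l=5 → 3.
Orbitals: 2 + 3 = 5. With m_s fixed to a single value there is one state per orbital, giving 5 states.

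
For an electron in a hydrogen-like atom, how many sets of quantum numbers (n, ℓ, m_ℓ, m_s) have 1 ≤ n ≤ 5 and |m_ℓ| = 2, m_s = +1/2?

Treat each shell separately and count matching orbitals:
n=3 → 2; n=4 → 4; n=5 → 6.
Orbitals: 2 + 4 + 6 = 12. With m_s fixed to +1/2 there is one state per orbital, so 12 states.

12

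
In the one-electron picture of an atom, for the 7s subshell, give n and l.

n = 7, l = 0

The leading integer gives n = 7; the letter 's' means l = 0.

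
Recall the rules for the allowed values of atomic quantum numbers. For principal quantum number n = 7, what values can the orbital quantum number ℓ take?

ℓ is an integer with 0 ≤ ℓ ≤ n−1, so for n = 7: ℓ = 0, 1, 2, 3, 4, 5, 6.

0, 1, 2, 3, 4, 5, 6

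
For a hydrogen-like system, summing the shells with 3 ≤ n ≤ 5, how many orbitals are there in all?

Shell n has n² orbitals: 3²=9 + 4²=16 + 5²=25 = 50 orbitals.

50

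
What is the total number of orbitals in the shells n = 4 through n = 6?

77

Shell n has n² orbitals: 4²=16 + 5²=25 + 6²=36 = 77 orbitals.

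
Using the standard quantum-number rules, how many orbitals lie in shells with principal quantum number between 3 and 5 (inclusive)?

Shell n has n² orbitals: 3²=9 + 4²=16 + 5²=25 = 50 orbitals.

50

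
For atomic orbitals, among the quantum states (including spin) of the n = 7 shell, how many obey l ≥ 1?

96

With n = 7 the allowed l are 0, 1, …, 6.
Contributions: l=1 → 3; l=2 → 5; l=3 → 7; l=4 → 9; l=5 → 11; l=6 → 13.
Orbitals: 3 + 5 + 7 + 9 + 11 + 13 = 48. Each orbital carries two spin states, so 48 × 2 = 96 states.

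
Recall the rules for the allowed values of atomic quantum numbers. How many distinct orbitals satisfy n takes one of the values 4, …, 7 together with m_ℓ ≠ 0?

104

Count contributing orbitals for each principal shell:
n=4 → 12; n=5 → 20; n=6 → 30; n=7 → 42.
Total orbitals: 12 + 20 + 30 + 42 = 104.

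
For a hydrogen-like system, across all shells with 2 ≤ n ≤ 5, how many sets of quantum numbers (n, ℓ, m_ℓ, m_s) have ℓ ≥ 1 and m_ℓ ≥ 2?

Count contributing orbitals for each principal shell:
n=3 → 1; n=4 → 3; n=5 → 6.
Orbitals: 1 + 3 + 6 = 10. Including both spin states (m_s = ±1/2) gives 2 × 10 = 20 states.

20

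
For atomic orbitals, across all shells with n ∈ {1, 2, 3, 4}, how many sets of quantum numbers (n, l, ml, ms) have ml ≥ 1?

20

Go shell by shell, enumerating (l, ml) with ml ≥ 1:
n=2 → 1; n=3 → 3; n=4 → 6.
Orbitals: 1 + 3 + 6 = 10. Including both spin states (ms = ±1/2) gives 2 × 10 = 20 states.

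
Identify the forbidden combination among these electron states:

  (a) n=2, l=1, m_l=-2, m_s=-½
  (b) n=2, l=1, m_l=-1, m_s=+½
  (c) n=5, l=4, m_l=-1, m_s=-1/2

(a) has |m_l| = 2 > l = 1, violating −l ≤ m_l ≤ l.
The remaining sets (b), (c) satisfy all four rules.

(a)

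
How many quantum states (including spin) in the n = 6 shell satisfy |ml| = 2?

16

The n = 6 shell has l = 0 through 5; check each.
The (l, ml) pairs meeting |ml| = 2 give: l=2 → 2; l=3 → 2; l=4 → 2; l=5 → 2.
Orbitals: 2 + 2 + 2 + 2 = 8. Each orbital carries two spin states, so 8 × 2 = 16 states.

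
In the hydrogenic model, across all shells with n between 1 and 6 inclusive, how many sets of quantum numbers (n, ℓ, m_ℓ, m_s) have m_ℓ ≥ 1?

Go shell by shell, enumerating (ℓ, m_ℓ) with m_ℓ ≥ 1:
n=2 → 1; n=3 → 3; n=4 → 6; n=5 → 10; n=6 → 15.
Orbitals: 1 + 3 + 6 + 10 + 15 = 35. Including both spin states (m_s = ±1/2) gives 2 × 35 = 70 states.

70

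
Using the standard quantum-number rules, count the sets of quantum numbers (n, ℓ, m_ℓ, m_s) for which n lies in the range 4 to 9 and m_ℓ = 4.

Work shell by shell — for each n, count the (ℓ, m_ℓ) pairs that satisfy m_ℓ = 4:
n=5 → 1; n=6 → 2; n=7 → 3; n=8 → 4; n=9 → 5.
Orbitals: 1 + 2 + 3 + 4 + 5 = 15. Including both spin states (m_s = ±1/2) gives 2 × 15 = 30 states.

30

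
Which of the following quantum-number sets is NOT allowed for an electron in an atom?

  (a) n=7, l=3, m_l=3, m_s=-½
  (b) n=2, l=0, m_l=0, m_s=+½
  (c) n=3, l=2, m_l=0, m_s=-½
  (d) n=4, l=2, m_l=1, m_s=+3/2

(d) has m_s = +3/2, but an electron's spin must be ±1/2.
The remaining sets (a), (b), (c) satisfy all four rules.

(d)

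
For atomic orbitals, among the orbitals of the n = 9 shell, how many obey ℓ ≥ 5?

56

The n = 9 shell has ℓ = 0 through 8; check each.
The (ℓ, m_ℓ) pairs meeting ℓ ≥ 5 give: ℓ=5 → 11; ℓ=6 → 13; ℓ=7 → 15; ℓ=8 → 17.
Total orbitals: 11 + 13 + 15 + 17 = 56.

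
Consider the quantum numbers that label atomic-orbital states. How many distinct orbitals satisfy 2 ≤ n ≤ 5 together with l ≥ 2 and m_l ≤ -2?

10

Treat each shell separately and count matching orbitals:
n=3 → 1; n=4 → 3; n=5 → 6.
Total orbitals: 1 + 3 + 6 = 10.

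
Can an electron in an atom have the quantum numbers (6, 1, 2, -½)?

Invalid

The magnetic quantum number must satisfy −ℓ ≤ m_ℓ ≤ ℓ. With ℓ = 1, m_ℓ can only be -1, 0, 1, so m_ℓ = 2 is forbidden.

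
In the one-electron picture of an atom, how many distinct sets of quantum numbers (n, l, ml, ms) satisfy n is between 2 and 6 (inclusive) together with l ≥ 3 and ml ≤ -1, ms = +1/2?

For each n in the range, tally the orbitals obeying l ≥ 3 and ml ≤ -1:
n=4 → 3; n=5 → 7; n=6 → 12.
Orbitals: 3 + 7 + 12 = 22. With ms fixed to +1/2 there is one state per orbital, so 22 states.

22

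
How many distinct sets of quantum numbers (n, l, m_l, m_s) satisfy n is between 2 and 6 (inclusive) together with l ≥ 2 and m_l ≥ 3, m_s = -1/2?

10

Work shell by shell — for each n, count the (l, m_l) pairs that satisfy l ≥ 2 and m_l ≥ 3:
n=4 → 1; n=5 → 3; n=6 → 6.
Orbitals: 1 + 3 + 6 = 10. With m_s fixed to -1/2 there is one state per orbital, so 10 states.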